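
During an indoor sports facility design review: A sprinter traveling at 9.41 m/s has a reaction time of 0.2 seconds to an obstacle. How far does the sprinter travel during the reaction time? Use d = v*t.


d = v * t
d = 9.41 * 0.2
d = 1.882 m

1.882 m


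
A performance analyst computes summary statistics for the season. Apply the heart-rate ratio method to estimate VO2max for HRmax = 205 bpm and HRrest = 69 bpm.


VO2max = 15.3 * HRmax / HRrest
VO2max = 15.3 * 205 / 69
VO2max = 3136.5 / 69 = 45.4565 mL/kg/min

45.4565 mL/kg/min


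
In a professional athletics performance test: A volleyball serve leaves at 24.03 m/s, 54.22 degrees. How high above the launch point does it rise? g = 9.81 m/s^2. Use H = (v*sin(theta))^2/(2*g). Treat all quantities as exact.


H = (v*sin(theta))^2 / (2*g)
vy = v*sin(theta) = 24.03 * sin(54.22 deg) = 19.4948 m/s
H = vy^2 / (2*g) = 380.046 / (2*9.81)
H = 380.046 / 19.62 = 19.3703 m

19.3703 m


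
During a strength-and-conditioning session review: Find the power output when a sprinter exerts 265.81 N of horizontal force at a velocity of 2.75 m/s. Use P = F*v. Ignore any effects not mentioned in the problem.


P = F * v
P = 265.81 * 2.75
P = 730.9775 W

730.9775 W


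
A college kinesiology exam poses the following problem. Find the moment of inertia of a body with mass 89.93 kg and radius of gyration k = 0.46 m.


I = m * k^2
I = 89.93 * 0.46^2
I = 89.93 * 0.2116 = 19.0292 kg*m^2

19.0292 kg*m^2


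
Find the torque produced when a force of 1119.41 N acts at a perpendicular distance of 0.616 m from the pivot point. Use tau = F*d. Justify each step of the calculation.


tau = F * d
tau = 1119.41 * 0.616
tau = 689.5566 N*m

689.5566 N*m


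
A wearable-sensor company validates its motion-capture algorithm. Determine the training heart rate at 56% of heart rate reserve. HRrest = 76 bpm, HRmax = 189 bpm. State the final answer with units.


Target = HRrest + pct*(HRmax - HRrest)
Heart rate reserve = HRmax - HRrest = 189 - 76 = 113 bpm
Fraction = 56% = 0.56
Target = 76 + 0.56 * 113
Target = 76 + 63.28 = 139.28 bpm

139.28 bpm


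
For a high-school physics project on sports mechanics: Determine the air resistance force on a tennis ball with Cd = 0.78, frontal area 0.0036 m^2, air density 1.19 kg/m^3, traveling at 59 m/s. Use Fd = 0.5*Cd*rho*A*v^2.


Fd = 0.5 * Cd * rho * A * v^2
Fd = 0.5 * 0.78 * 1.19 * 0.0036 * 59^2
v^2 = 3481
Fd = 0.5 * 0.78 * 1.19 * 0.0036 * 3481 = 5.8159 N

5.8159 N


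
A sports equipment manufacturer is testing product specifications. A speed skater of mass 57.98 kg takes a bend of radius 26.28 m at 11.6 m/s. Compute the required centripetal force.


Fc = m * v^2 / r
v^2 = 11.6^2 = 134.56
Fc = 57.98 * 134.56 / 26.28
Fc = 7801.7888 / 26.28 = 296.8717 N

296.8717 N


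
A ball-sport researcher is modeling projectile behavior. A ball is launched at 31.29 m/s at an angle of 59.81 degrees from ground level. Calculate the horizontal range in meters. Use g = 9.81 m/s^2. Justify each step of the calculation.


R = v^2 * sin(2*theta) / g
Convert angle to radians: theta = 59.81 deg = 1.0439 rad
sin(2*theta) = sin(2.0878) = 0.8693
R = 31.29^2 * 0.8693 / 9.81
R = 979.0641 * 0.8693 / 9.81 = 86.7607 m

86.7607 m


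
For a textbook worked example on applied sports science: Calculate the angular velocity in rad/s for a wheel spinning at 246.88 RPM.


omega = RPM * 2 * pi / 60
omega = 246.88 * 2 * 3.14159 / 60
omega = 1551.1928 / 60 = 25.8532 rad/s

25.8532 rad/s


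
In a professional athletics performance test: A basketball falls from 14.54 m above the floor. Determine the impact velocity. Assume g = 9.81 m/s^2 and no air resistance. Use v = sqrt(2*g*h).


v = sqrt(2 * g * h)
v = sqrt(2 * 9.81 * 14.54)
v = sqrt(285.2748) = 16.8901 m/s

16.8901 m/s


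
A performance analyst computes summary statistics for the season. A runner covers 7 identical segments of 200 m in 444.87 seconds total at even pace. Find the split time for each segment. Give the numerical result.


Split time = total_time / n_laps = 444.87 / 7
Split time = 63.5529 s per lap

63.5529 s


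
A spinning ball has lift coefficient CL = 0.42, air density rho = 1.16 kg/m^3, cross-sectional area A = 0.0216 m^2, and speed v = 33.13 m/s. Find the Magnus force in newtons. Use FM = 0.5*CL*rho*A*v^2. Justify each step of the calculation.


FM = 0.5 * CL * rho * A * v^2
FM = 0.5 * 0.42 * 1.16 * 0.0216 * 33.13^2
v^2 = 1097.5969
FM = 0.5 * 0.42 * 1.16 * 0.0216 * 1097.5969 = 5.7753 N

5.7753 N


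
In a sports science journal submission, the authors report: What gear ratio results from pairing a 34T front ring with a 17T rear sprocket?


GR = front_teeth / rear_teeth
GR = 34 / 17
GR = 2

2


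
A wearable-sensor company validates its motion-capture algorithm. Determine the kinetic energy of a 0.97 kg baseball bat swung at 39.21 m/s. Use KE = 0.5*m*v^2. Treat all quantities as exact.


KE = 0.5 * m * v^2
KE = 0.5 * 0.97 * 39.21^2
KE = 0.5 * 0.97 * 1537.4241 = 745.6507 J

745.6507 J


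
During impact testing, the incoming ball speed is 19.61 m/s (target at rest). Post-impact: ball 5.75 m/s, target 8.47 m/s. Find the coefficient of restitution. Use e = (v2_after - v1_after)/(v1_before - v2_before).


e = (v2_after - v1_after) / (v1_before - v2_before)
Numerator = 8.47 - 5.75 = 2.72
Denominator = 19.61 - 0 = 19.61
e = 2.72 / 19.61 = 0.1387

0.1387


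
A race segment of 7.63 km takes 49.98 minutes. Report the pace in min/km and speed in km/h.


Pace = time / distance = 49.98 min / 7.63 km = 6.5505 min/km
Speed = distance / time_in_hours = 7.63 / 0.833 hr
Speed = 9.1597 km/h

6.5505 min/km, 9.1597 km/h


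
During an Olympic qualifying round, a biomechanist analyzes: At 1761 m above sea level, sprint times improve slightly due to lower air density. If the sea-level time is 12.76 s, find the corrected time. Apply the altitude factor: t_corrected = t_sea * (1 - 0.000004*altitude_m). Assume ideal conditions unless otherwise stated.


Correction factor = 1 - 0.000004 * 1761 = 0.992956
t_corrected = t_sea * factor = 12.76 * 0.992956
t_corrected = 12.6701 s

12.6701 s


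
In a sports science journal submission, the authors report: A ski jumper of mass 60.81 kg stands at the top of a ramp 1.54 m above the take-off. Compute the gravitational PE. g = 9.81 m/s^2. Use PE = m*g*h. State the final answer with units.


PE = m * g * h
PE = 60.81 * 9.81 * 1.54
PE = 596.5461 * 1.54 = 918.681 J

918.681 J


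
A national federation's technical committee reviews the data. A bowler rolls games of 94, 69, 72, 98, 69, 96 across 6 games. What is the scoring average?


Average = sum / n
Sum = 498
Average = 498 / 6 = 83

83


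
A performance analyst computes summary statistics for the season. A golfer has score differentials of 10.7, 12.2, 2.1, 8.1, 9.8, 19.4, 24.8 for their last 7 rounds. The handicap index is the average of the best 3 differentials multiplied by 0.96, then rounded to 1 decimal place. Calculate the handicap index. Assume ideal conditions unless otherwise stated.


All differentials: 10.7, 12.2, 2.1, 8.1, 9.8, 19.4, 24.8
Sorted: 2.1, 8.1, 9.8, 10.7, 12.2, 19.4, 24.8
Best 3: 2.1, 8.1, 9.8
Average of best = 20 / 3 = 6.6667
Raw index = 6.6667 * 0.96 = 6.4
Handicap index = round(6.4, 1) = 6.4

6.4


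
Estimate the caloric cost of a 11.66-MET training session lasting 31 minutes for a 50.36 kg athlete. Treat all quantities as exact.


kcal = MET * mass * time_hr
Convert time: 31 min = 0.5167 hr
kcal = 11.66 * 50.36 * 0.5167
kcal = 303.3854 kcal

303.3854 kcal


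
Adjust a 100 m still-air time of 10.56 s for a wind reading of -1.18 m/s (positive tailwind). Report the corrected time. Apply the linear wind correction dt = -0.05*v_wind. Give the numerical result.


dt = -0.05 * v_wind = -0.05 * -1.18 = 0.059 s
t_corrected = t_still + dt = 10.56 + (0.059)
t_corrected = 10.619 s

10.619 s


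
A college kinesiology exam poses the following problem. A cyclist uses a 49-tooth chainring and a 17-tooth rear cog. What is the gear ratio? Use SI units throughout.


GR = front_teeth / rear_teeth
GR = 49 / 17
GR = 2.8824

2.8824


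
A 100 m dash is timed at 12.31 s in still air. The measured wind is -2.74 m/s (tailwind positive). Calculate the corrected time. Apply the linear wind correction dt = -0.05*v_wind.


dt = -0.05 * v_wind = -0.05 * -2.74 = 0.137 s
t_corrected = t_still + dt = 12.31 + (0.137)
t_corrected = 12.447 s

12.447 s


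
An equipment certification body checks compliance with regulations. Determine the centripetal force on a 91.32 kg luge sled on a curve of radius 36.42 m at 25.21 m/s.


Fc = m * v^2 / r
v^2 = 25.21^2 = 635.5441
Fc = 91.32 * 635.5441 / 36.42
Fc = 58037.8872 / 36.42 = 1593.5719 N

1593.5719 N


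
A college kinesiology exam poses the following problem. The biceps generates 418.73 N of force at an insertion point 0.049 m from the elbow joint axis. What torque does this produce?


tau = F * d
tau = 418.73 * 0.049
tau = 20.5178 N*m

20.5178 N*m


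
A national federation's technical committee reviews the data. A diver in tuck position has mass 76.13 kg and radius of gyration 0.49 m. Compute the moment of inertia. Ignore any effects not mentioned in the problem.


I = m * k^2
I = 76.13 * 0.49^2
I = 76.13 * 0.2401 = 18.2788 kg*m^2

18.2788 kg*m^2


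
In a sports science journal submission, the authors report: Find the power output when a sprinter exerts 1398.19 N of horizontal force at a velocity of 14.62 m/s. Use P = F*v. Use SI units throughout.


P = F * v
P = 1398.19 * 14.62
P = 20441.5378 W

20441.5378 W


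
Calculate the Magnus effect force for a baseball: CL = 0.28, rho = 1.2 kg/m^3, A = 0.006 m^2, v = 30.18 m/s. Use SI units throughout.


FM = 0.5 * CL * rho * A * v^2
FM = 0.5 * 0.28 * 1.2 * 0.006 * 30.18^2
v^2 = 910.8324
FM = 0.5 * 0.28 * 1.2 * 0.006 * 910.8324 = 0.9181 N

0.9181 N


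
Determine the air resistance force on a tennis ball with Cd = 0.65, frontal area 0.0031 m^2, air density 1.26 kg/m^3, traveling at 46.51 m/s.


Fd = 0.5 * Cd * rho * A * v^2
Fd = 0.5 * 0.65 * 1.26 * 0.0031 * 46.51^2
v^2 = 2163.1801
Fd = 0.5 * 0.65 * 1.26 * 0.0031 * 2163.1801 = 2.746 N

2.746 N


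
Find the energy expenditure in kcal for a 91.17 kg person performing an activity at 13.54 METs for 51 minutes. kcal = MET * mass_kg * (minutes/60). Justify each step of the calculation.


kcal = MET * mass * time_hr
Convert time: 51 min = 0.85 hr
kcal = 13.54 * 91.17 * 0.85
kcal = 1049.2755 kcal

1049.2755 kcal


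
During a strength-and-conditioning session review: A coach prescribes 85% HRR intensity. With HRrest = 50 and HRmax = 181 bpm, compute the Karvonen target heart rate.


Target = HRrest + pct*(HRmax - HRrest)
Heart rate reserve = HRmax - HRrest = 181 - 50 = 131 bpm
Fraction = 85% = 0.85
Target = 50 + 0.85 * 131
Target = 50 + 111.35 = 161.35 bpm

161.35 bpm


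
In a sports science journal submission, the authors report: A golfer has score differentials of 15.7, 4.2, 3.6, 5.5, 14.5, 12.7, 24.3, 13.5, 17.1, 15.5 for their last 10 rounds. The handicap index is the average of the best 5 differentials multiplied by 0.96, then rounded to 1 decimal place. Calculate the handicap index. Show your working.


All differentials: 15.7, 4.2, 3.6, 5.5, 14.5, 12.7, 24.3, 13.5, 17.1, 15.5
Sorted: 3.6, 4.2, 5.5, 12.7, 13.5, 14.5, 15.5, 15.7, 17.1, 24.3
Best 5: 3.6, 4.2, 5.5, 12.7, 13.5
Average of best = 39.5 / 5 = 7.9
Raw index = 7.9 * 0.96 = 7.584
Handicap index = round(7.584, 1) = 7.6

7.6


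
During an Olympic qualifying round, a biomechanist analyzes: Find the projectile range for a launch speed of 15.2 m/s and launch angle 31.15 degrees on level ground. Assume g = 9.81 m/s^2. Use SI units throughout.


R = v^2 * sin(2*theta) / g
Convert angle to radians: theta = 31.15 deg = 0.5437 rad
sin(2*theta) = sin(1.0873) = 0.8854
R = 15.2^2 * 0.8854 / 9.81
R = 231.04 * 0.8854 / 9.81 = 20.8523 m

20.8523 m


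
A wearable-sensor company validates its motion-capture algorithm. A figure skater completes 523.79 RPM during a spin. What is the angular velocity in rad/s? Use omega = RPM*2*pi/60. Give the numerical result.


omega = RPM * 2 * pi / 60
omega = 523.79 * 2 * 3.14159 / 60
omega = 3291.0696 / 60 = 54.8512 rad/s

54.8512 rad/s


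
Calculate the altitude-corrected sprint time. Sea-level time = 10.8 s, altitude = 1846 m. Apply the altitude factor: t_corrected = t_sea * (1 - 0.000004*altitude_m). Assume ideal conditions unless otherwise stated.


Correction factor = 1 - 0.000004 * 1846 = 0.992616
t_corrected = t_sea * factor = 10.8 * 0.992616
t_corrected = 10.7203 s

10.7203 s


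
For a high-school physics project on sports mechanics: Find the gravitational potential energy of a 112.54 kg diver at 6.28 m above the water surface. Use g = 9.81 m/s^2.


PE = m * g * h
PE = 112.54 * 9.81 * 6.28
PE = 1104.0174 * 6.28 = 6933.2293 J

6933.2293 J


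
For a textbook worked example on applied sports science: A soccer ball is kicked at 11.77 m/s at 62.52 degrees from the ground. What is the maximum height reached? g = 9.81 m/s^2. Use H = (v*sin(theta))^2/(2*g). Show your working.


H = (v*sin(theta))^2 / (2*g)
vy = v*sin(theta) = 11.77 * sin(62.52 deg) = 10.442 m/s
H = vy^2 / (2*g) = 109.0357 / (2*9.81)
H = 109.0357 / 19.62 = 5.5574 m

5.5574 m


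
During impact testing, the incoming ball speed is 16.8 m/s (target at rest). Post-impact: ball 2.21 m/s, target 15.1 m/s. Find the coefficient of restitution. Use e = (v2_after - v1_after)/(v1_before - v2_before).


e = (v2_after - v1_after) / (v1_before - v2_before)
Numerator = 15.1 - 2.21 = 12.89
Denominator = 16.8 - 0 = 16.8
e = 12.89 / 16.8 = 0.7673

0.7673


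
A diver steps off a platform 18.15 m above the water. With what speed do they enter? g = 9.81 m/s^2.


v = sqrt(2 * g * h)
v = sqrt(2 * 9.81 * 18.15)
v = sqrt(356.103) = 18.8707 m/s

18.8707 m/s


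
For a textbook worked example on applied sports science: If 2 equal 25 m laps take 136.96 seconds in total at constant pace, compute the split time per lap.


Split time = total_time / n_laps = 136.96 / 2
Split time = 68.48 s per lap

68.48 s


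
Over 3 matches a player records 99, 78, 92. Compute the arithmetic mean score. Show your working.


Average = sum / n
Sum = 269
Average = 269 / 3 = 89.6667

89.6667


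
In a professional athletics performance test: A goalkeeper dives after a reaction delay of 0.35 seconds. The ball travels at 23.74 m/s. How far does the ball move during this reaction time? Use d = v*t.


d = v * t
d = 23.74 * 0.35
d = 8.309 m

8.309 m


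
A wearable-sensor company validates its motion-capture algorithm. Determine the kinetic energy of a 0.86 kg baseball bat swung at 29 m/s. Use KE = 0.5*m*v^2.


KE = 0.5 * m * v^2
KE = 0.5 * 0.86 * 29^2
KE = 0.5 * 0.86 * 841 = 361.63 J

361.63 J


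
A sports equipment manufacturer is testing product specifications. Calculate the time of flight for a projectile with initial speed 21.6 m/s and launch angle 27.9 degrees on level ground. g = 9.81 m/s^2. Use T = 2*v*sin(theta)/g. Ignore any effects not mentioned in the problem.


T = 2*v*sin(theta)/g
sin(theta) = sin(27.9 deg) = 0.4679
T = 2*21.6*0.4679 / 9.81
T = 20.2146 / 9.81 = 2.0606 s

2.0606 s


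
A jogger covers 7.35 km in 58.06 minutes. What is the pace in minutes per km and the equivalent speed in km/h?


Pace = time / distance = 58.06 min / 7.35 km = 7.8993 min/km
Speed = distance / time_in_hours = 7.35 / 0.9677 hr
Speed = 7.5956 km/h

7.8993 min/km, 7.5956 km/h


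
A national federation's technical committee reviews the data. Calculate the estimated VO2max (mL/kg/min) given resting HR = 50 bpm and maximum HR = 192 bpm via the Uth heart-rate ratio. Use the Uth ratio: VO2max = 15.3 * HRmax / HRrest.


VO2max = 15.3 * HRmax / HRrest
VO2max = 15.3 * 192 / 50
VO2max = 2937.6 / 50 = 58.752 mL/kg/min

58.752 mL/kg/min


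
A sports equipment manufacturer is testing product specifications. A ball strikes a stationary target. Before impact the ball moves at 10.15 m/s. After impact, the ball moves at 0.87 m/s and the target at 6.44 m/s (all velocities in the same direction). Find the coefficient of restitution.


e = (v2_after - v1_after) / (v1_before - v2_before)
Numerator = 6.44 - 0.87 = 5.57
Denominator = 10.15 - 0 = 10.15
e = 5.57 / 10.15 = 0.5488

0.5488


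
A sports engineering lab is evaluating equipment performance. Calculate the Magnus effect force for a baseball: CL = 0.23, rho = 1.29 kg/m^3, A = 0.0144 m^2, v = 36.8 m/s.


FM = 0.5 * CL * rho * A * v^2
FM = 0.5 * 0.23 * 1.29 * 0.0144 * 36.8^2
v^2 = 1354.24
FM = 0.5 * 0.23 * 1.29 * 0.0144 * 1354.24 = 2.893 N

2.893 N


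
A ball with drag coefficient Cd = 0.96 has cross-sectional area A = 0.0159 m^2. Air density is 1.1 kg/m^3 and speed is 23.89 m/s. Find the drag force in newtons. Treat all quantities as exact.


Fd = 0.5 * Cd * rho * A * v^2
Fd = 0.5 * 0.96 * 1.1 * 0.0159 * 23.89^2
v^2 = 570.7321
Fd = 0.5 * 0.96 * 1.1 * 0.0159 * 570.7321 = 4.7914 N

4.7914 N


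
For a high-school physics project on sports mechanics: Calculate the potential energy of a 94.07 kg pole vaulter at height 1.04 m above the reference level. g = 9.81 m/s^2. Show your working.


PE = m * g * h
PE = 94.07 * 9.81 * 1.04
PE = 922.8267 * 1.04 = 959.7398 J

959.7398 J


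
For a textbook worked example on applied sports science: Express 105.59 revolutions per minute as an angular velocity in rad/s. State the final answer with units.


omega = RPM * 2 * pi / 60
omega = 105.59 * 2 * 3.14159 / 60
omega = 663.4415 / 60 = 11.0574 rad/s

11.0574 rad/s


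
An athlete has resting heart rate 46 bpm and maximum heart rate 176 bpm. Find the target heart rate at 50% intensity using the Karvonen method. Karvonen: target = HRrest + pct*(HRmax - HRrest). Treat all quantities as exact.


Target = HRrest + pct*(HRmax - HRrest)
Heart rate reserve = HRmax - HRrest = 176 - 46 = 130 bpm
Fraction = 50% = 0.5
Target = 46 + 0.5 * 130
Target = 46 + 65 = 111 bpm

111 bpm


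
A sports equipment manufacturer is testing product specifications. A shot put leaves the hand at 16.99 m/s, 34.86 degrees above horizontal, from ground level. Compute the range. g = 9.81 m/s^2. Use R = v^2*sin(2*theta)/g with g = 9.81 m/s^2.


R = v^2 * sin(2*theta) / g
Convert angle to radians: theta = 34.86 deg = 0.6084 rad
sin(2*theta) = sin(1.2168) = 0.938
R = 16.99^2 * 0.938 / 9.81
R = 288.6601 * 0.938 / 9.81 = 27.601 m

27.601 m


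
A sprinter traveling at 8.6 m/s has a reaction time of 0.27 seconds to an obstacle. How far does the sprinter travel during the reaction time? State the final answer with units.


d = v * t
d = 8.6 * 0.27
d = 2.322 m

2.322 m


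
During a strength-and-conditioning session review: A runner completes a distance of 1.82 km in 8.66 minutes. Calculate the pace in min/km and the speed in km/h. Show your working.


Pace = time / distance = 8.66 min / 1.82 km = 4.7582 min/km
Speed = distance / time_in_hours = 1.82 / 0.1443 hr
Speed = 12.6097 km/h

4.7582 min/km, 12.6097 km/h


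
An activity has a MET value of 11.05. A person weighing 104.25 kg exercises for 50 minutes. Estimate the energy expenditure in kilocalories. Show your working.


kcal = MET * mass * time_hr
Convert time: 50 min = 0.8333 hr
kcal = 11.05 * 104.25 * 0.8333
kcal = 959.9688 kcal

959.9688 kcal


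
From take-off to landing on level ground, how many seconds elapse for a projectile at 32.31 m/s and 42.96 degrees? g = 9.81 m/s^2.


T = 2*v*sin(theta)/g
sin(theta) = sin(42.96 deg) = 0.6815
T = 2*32.31*0.6815 / 9.81
T = 44.0377 / 9.81 = 4.4891 s

4.4891 s


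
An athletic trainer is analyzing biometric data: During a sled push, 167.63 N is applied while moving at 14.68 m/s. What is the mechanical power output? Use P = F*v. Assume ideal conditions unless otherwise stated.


P = F * v
P = 167.63 * 14.68
P = 2460.8084 W

2460.8084 W


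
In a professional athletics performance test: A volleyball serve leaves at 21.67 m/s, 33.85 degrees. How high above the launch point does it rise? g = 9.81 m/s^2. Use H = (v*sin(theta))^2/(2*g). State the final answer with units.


H = (v*sin(theta))^2 / (2*g)
vy = v*sin(theta) = 21.67 * sin(33.85 deg) = 12.0706 m/s
H = vy^2 / (2*g) = 145.7002 / (2*9.81)
H = 145.7002 / 19.62 = 7.4261 m

7.4261 m


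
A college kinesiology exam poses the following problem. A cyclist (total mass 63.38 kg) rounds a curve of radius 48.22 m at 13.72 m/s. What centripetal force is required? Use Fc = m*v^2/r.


Fc = m * v^2 / r
v^2 = 13.72^2 = 188.2384
Fc = 63.38 * 188.2384 / 48.22
Fc = 11930.5498 / 48.22 = 247.4191 N

247.4191 N


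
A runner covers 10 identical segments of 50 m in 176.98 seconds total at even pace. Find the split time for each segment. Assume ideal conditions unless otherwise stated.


Split time = total_time / n_laps = 176.98 / 10
Split time = 17.698 s per lap

17.698 s


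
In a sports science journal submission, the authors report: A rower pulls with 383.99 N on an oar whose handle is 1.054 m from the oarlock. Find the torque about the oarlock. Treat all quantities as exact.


tau = F * d
tau = 383.99 * 1.054
tau = 404.7255 N*m

404.7255 N*m


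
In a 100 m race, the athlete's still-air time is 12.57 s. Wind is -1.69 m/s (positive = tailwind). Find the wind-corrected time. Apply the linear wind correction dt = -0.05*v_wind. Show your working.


dt = -0.05 * v_wind = -0.05 * -1.69 = 0.0845 s
t_corrected = t_still + dt = 12.57 + (0.0845)
t_corrected = 12.6545 s

12.6545 s


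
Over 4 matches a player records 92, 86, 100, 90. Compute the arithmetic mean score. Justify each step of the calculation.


Average = sum / n
Sum = 368
Average = 368 / 4 = 92

92


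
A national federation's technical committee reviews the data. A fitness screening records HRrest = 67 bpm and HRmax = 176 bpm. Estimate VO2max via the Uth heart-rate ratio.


VO2max = 15.3 * HRmax / HRrest
VO2max = 15.3 * 176 / 67
VO2max = 2692.8 / 67 = 40.191 mL/kg/min

40.191 mL/kg/min


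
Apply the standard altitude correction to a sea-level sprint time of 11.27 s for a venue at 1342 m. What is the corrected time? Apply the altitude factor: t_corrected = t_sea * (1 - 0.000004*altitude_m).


Correction factor = 1 - 0.000004 * 1342 = 0.994632
t_corrected = t_sea * factor = 11.27 * 0.994632
t_corrected = 11.2095 s

11.2095 s


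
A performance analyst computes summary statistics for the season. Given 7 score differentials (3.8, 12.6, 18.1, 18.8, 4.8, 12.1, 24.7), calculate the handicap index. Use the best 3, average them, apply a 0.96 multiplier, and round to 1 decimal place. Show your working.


All differentials: 3.8, 12.6, 18.1, 18.8, 4.8, 12.1, 24.7
Sorted: 3.8, 4.8, 12.1, 12.6, 18.1, 18.8, 24.7
Best 3: 3.8, 4.8, 12.1
Average of best = 20.7 / 3 = 6.9
Raw index = 6.9 * 0.96 = 6.624
Handicap index = round(6.624, 1) = 6.6

6.6


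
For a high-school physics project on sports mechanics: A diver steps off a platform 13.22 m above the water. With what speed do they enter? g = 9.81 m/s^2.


v = sqrt(2 * g * h)
v = sqrt(2 * 9.81 * 13.22)
v = sqrt(259.3764) = 16.1052 m/s

16.1052 m/s


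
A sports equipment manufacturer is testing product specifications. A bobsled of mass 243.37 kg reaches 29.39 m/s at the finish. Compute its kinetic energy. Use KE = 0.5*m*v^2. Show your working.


KE = 0.5 * m * v^2
KE = 0.5 * 243.37 * 29.39^2
KE = 0.5 * 243.37 * 863.7721 = 105108.108 J

105108.108 J


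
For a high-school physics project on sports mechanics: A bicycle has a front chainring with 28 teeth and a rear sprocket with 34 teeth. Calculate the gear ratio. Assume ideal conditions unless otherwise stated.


GR = front_teeth / rear_teeth
GR = 28 / 34
GR = 0.8235

0.8235


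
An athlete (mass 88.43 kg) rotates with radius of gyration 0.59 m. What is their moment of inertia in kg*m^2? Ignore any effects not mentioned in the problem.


I = m * k^2
I = 88.43 * 0.59^2
I = 88.43 * 0.3481 = 30.7825 kg*m^2

30.7825 kg*m^2


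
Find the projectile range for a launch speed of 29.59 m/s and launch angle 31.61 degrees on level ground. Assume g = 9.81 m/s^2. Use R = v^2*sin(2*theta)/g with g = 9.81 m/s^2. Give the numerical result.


R = v^2 * sin(2*theta) / g
Convert angle to radians: theta = 31.61 deg = 0.5517 rad
sin(2*theta) = sin(1.1034) = 0.8927
R = 29.59^2 * 0.8927 / 9.81
R = 875.5681 * 0.8927 / 9.81 = 79.6797 m

79.6797 m


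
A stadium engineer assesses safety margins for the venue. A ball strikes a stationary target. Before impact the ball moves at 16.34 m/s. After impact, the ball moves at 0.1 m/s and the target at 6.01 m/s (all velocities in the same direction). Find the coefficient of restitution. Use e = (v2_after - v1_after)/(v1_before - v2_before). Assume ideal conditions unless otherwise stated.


e = (v2_after - v1_after) / (v1_before - v2_before)
Numerator = 6.01 - 0.1 = 5.91
Denominator = 16.34 - 0 = 16.34
e = 5.91 / 16.34 = 0.3617

0.3617


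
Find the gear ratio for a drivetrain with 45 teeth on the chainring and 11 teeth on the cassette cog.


GR = front_teeth / rear_teeth
GR = 45 / 11
GR = 4.0909

4.0909


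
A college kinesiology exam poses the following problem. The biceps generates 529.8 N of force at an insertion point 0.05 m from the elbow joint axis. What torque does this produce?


tau = F * d
tau = 529.8 * 0.05
tau = 26.49 N*m

26.49 N*m


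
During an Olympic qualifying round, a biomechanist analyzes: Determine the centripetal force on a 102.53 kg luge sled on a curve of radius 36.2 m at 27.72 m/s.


Fc = m * v^2 / r
v^2 = 27.72^2 = 768.3984
Fc = 102.53 * 768.3984 / 36.2
Fc = 78783.888 / 36.2 = 2176.3505 N

2176.3505 N


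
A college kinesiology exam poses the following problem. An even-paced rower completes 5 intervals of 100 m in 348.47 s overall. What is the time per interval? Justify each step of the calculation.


Split time = total_time / n_laps = 348.47 / 5
Split time = 69.694 s per lap

69.694 s


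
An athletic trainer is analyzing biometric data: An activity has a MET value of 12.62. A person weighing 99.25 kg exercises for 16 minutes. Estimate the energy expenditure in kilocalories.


kcal = MET * mass * time_hr
Convert time: 16 min = 0.2667 hr
kcal = 12.62 * 99.25 * 0.2667
kcal = 334.0093 kcal

334.0093 kcal


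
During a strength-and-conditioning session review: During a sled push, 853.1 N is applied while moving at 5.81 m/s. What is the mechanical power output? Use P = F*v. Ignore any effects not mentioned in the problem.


P = F * v
P = 853.1 * 5.81
P = 4956.511 W

4956.511 W


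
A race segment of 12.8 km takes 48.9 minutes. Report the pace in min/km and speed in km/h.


Pace = time / distance = 48.9 min / 12.8 km = 3.8203 min/km
Speed = distance / time_in_hours = 12.8 / 0.815 hr
Speed = 15.7055 km/h

3.8203 min/km, 15.7055 km/h


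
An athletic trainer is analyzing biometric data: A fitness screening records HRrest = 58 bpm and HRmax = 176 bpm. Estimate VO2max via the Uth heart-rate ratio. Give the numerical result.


VO2max = 15.3 * HRmax / HRrest
VO2max = 15.3 * 176 / 58
VO2max = 2692.8 / 58 = 46.4276 mL/kg/min

46.4276 mL/kg/min


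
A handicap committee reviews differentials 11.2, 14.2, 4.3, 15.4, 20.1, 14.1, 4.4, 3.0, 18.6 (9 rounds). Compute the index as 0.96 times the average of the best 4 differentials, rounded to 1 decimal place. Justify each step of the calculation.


All differentials: 11.2, 14.2, 4.3, 15.4, 20.1, 14.1, 4.4, 3.0, 18.6
Sorted: 3.0, 4.3, 4.4, 11.2, 14.1, 14.2, 15.4, 18.6, 20.1
Best 4: 3.0, 4.3, 4.4, 11.2
Average of best = 22.9 / 4 = 5.725
Raw index = 5.725 * 0.96 = 5.496
Handicap index = round(5.496, 1) = 5.5

5.5


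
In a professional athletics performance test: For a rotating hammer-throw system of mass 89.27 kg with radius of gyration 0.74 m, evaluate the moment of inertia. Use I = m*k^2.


I = m * k^2
I = 89.27 * 0.74^2
I = 89.27 * 0.5476 = 48.8843 kg*m^2

48.8843 kg*m^2


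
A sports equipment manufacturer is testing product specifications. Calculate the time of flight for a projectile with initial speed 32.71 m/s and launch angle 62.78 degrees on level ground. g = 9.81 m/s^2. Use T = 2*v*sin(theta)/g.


T = 2*v*sin(theta)/g
sin(theta) = sin(62.78 deg) = 0.8893
T = 2*32.71*0.8893 / 9.81
T = 58.1752 / 9.81 = 5.9302 s

5.9302 s


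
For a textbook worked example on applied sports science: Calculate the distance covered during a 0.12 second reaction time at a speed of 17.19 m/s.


d = v * t
d = 17.19 * 0.12
d = 2.0628 m

2.0628 m


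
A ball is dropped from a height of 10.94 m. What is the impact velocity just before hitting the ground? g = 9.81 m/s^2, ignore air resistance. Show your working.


v = sqrt(2 * g * h)
v = sqrt(2 * 9.81 * 10.94)
v = sqrt(214.6428) = 14.6507 m/s

14.6507 m/s


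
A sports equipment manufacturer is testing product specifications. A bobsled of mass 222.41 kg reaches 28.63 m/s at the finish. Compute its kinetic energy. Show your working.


KE = 0.5 * m * v^2
KE = 0.5 * 222.41 * 28.63^2
KE = 0.5 * 222.41 * 819.6769 = 91152.1697 J

91152.1697 J


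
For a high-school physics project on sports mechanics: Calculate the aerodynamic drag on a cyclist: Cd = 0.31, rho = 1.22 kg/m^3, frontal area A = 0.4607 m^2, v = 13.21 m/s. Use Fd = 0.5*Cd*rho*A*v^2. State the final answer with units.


Fd = 0.5 * Cd * rho * A * v^2
Fd = 0.5 * 0.31 * 1.22 * 0.4607 * 13.21^2
v^2 = 174.5041
Fd = 0.5 * 0.31 * 1.22 * 0.4607 * 174.5041 = 15.2025 N

15.2025 N


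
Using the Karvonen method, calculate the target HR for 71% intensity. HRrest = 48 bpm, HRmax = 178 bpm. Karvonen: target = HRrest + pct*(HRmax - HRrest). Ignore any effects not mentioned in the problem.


Target = HRrest + pct*(HRmax - HRrest)
Heart rate reserve = HRmax - HRrest = 178 - 48 = 130 bpm
Fraction = 71% = 0.71
Target = 48 + 0.71 * 130
Target = 48 + 92.3 = 140.3 bpm

140.3 bpm


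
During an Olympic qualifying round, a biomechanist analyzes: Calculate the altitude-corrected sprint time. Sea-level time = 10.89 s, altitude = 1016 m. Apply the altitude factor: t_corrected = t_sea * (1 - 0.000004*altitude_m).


Correction factor = 1 - 0.000004 * 1016 = 0.995936
t_corrected = t_sea * factor = 10.89 * 0.995936
t_corrected = 10.8457 s

10.8457 s


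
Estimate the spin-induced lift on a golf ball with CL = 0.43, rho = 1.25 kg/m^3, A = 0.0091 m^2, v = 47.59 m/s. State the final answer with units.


FM = 0.5 * CL * rho * A * v^2
FM = 0.5 * 0.43 * 1.25 * 0.0091 * 47.59^2
v^2 = 2264.8081
FM = 0.5 * 0.43 * 1.25 * 0.0091 * 2264.8081 = 5.5389 N

5.5389 N


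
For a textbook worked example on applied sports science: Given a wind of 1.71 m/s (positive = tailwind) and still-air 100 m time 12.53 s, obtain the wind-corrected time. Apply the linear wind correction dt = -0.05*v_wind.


dt = -0.05 * v_wind = -0.05 * 1.71 = -0.0855 s
t_corrected = t_still + dt = 12.53 + (-0.0855)
t_corrected = 12.4445 s

12.4445 s


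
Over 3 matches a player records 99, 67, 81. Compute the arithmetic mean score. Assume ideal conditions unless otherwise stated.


Average = sum / n
Sum = 247
Average = 247 / 3 = 82.3333

82.3333


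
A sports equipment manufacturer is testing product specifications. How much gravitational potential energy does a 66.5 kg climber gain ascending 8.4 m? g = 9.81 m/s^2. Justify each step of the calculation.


PE = m * g * h
PE = 66.5 * 9.81 * 8.4
PE = 652.365 * 8.4 = 5479.866 J

5479.866 J


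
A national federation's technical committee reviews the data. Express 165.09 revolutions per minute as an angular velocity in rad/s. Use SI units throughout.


omega = RPM * 2 * pi / 60
omega = 165.09 * 2 * 3.14159 / 60
omega = 1037.2911 / 60 = 17.2882 rad/s

17.2882 rad/s


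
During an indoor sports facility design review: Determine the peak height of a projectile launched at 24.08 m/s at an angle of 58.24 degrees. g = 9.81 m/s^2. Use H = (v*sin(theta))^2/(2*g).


H = (v*sin(theta))^2 / (2*g)
vy = v*sin(theta) = 24.08 * sin(58.24 deg) = 20.4743 m/s
H = vy^2 / (2*g) = 419.1957 / (2*9.81)
H = 419.1957 / 19.62 = 21.3657 m

21.3657 m


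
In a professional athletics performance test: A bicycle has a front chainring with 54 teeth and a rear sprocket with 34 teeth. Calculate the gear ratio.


GR = front_teeth / rear_teeth
GR = 54 / 34
GR = 1.5882

1.5882


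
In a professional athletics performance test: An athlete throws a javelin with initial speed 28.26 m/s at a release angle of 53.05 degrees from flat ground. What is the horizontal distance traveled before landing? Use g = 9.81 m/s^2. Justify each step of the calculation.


R = v^2 * sin(2*theta) / g
Convert angle to radians: theta = 53.05 deg = 0.9259 rad
sin(2*theta) = sin(1.8518) = 0.9608
R = 28.26^2 * 0.9608 / 9.81
R = 798.6276 * 0.9608 / 9.81 = 78.2166 m

78.2166 m


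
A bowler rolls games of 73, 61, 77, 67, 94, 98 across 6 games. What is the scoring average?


Average = sum / n
Sum = 470
Average = 470 / 6 = 78.3333

78.3333


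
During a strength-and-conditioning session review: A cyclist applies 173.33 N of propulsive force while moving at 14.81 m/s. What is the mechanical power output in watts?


P = F * v
P = 173.33 * 14.81
P = 2567.0173 W

2567.0173 W


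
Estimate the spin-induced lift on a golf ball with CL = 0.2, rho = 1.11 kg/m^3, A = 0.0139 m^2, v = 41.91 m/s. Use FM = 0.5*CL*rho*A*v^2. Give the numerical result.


FM = 0.5 * CL * rho * A * v^2
FM = 0.5 * 0.2 * 1.11 * 0.0139 * 41.91^2
v^2 = 1756.4481
FM = 0.5 * 0.2 * 1.11 * 0.0139 * 1756.4481 = 2.71 N

2.71 N


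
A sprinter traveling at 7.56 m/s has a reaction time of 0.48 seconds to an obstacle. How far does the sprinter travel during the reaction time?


d = v * t
d = 7.56 * 0.48
d = 3.6288 m

3.6288 m


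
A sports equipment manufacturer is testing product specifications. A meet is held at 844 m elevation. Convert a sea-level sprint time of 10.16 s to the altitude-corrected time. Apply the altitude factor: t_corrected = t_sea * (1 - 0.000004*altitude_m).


Correction factor = 1 - 0.000004 * 844 = 0.996624
t_corrected = t_sea * factor = 10.16 * 0.996624
t_corrected = 10.1257 s

10.1257 s


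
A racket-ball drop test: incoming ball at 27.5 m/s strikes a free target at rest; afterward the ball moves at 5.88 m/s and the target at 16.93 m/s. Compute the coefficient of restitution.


e = (v2_after - v1_after) / (v1_before - v2_before)
Numerator = 16.93 - 5.88 = 11.05
Denominator = 27.5 - 0 = 27.5
e = 11.05 / 27.5 = 0.4018

0.4018


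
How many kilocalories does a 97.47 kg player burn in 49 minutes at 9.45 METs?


kcal = MET * mass * time_hr
Convert time: 49 min = 0.8167 hr
kcal = 9.45 * 97.47 * 0.8167
kcal = 752.2247 kcal

752.2247 kcal


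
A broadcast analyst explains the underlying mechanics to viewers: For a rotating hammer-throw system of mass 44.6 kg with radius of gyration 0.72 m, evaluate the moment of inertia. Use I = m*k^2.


I = m * k^2
I = 44.6 * 0.72^2
I = 44.6 * 0.5184 = 23.1206 kg*m^2

23.1206 kg*m^2


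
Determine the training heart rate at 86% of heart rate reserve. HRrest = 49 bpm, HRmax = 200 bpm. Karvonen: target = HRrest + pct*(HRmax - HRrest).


Target = HRrest + pct*(HRmax - HRrest)
Heart rate reserve = HRmax - HRrest = 200 - 49 = 151 bpm
Fraction = 86% = 0.86
Target = 49 + 0.86 * 151
Target = 49 + 129.86 = 178.86 bpm

178.86 bpm


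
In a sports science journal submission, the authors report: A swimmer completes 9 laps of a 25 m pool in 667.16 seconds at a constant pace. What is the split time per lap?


Split time = total_time / n_laps = 667.16 / 9
Split time = 74.1289 s per lap

74.1289 s


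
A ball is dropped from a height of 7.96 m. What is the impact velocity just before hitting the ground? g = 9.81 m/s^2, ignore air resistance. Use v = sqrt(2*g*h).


v = sqrt(2 * g * h)
v = sqrt(2 * 9.81 * 7.96)
v = sqrt(156.1752) = 12.497 m/s

12.497 m/s


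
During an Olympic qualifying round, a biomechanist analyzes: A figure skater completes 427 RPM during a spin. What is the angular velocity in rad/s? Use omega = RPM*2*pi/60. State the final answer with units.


omega = RPM * 2 * pi / 60
omega = 427 * 2 * 3.14159 / 60
omega = 2682.9201 / 60 = 44.7153 rad/s

44.7153 rad/s


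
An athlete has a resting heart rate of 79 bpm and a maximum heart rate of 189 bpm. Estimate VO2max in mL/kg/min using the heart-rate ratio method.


VO2max = 15.3 * HRmax / HRrest
VO2max = 15.3 * 189 / 79
VO2max = 2891.7 / 79 = 36.6038 mL/kg/min

36.6038 mL/kg/min


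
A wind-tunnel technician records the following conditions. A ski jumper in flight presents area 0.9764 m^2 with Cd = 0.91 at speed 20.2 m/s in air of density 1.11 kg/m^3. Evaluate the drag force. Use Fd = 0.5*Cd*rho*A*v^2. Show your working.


Fd = 0.5 * Cd * rho * A * v^2
Fd = 0.5 * 0.91 * 1.11 * 0.9764 * 20.2^2
v^2 = 408.04
Fd = 0.5 * 0.91 * 1.11 * 0.9764 * 408.04 = 201.2171 N

201.2171 N


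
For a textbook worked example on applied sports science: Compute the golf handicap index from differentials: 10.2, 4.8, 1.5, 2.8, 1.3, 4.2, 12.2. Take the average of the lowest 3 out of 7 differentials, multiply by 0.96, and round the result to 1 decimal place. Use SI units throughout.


All differentials: 10.2, 4.8, 1.5, 2.8, 1.3, 4.2, 12.2
Sorted: 1.3, 1.5, 2.8, 4.2, 4.8, 10.2, 12.2
Best 3: 1.3, 1.5, 2.8
Average of best = 5.6 / 3 = 1.8667
Raw index = 1.8667 * 0.96 = 1.792
Handicap index = round(1.792, 1) = 1.8

1.8


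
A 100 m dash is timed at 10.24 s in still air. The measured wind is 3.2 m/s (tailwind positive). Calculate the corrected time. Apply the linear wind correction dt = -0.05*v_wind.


dt = -0.05 * v_wind = -0.05 * 3.2 = -0.16 s
t_corrected = t_still + dt = 10.24 + (-0.16)
t_corrected = 10.08 s

10.08 s


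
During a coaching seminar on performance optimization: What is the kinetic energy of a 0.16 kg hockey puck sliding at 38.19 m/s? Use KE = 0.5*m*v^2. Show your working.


KE = 0.5 * m * v^2
KE = 0.5 * 0.16 * 38.19^2
KE = 0.5 * 0.16 * 1458.4761 = 116.6781 J

116.6781 J


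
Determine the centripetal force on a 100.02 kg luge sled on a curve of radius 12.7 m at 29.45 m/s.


Fc = m * v^2 / r
v^2 = 29.45^2 = 867.3025
Fc = 100.02 * 867.3025 / 12.7
Fc = 86747.596 / 12.7 = 6830.5194 N

6830.5194 N


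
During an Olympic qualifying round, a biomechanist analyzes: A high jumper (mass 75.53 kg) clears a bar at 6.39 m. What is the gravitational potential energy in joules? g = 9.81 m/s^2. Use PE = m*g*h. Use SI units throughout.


PE = m * g * h
PE = 75.53 * 9.81 * 6.39
PE = 740.9493 * 6.39 = 4734.666 J

4734.666 J


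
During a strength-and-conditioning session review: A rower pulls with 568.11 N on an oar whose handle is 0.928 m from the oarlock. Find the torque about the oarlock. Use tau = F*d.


tau = F * d
tau = 568.11 * 0.928
tau = 527.2061 N*m

527.2061 N*m


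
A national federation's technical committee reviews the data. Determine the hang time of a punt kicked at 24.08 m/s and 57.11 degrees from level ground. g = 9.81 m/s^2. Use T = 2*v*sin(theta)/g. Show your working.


T = 2*v*sin(theta)/g
sin(theta) = sin(57.11 deg) = 0.8397
T = 2*24.08*0.8397 / 9.81
T = 40.4407 / 9.81 = 4.1224 s

4.1224 s


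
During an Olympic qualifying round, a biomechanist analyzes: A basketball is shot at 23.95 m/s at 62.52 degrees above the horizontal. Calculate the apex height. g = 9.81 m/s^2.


H = (v*sin(theta))^2 / (2*g)
vy = v*sin(theta) = 23.95 * sin(62.52 deg) = 21.2478 m/s
H = vy^2 / (2*g) = 451.4677 / (2*9.81)
H = 451.4677 / 19.62 = 23.0106 m

23.0106 m


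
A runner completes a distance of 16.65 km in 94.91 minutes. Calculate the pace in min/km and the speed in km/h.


Pace = time / distance = 94.91 min / 16.65 km = 5.7003 min/km
Speed = distance / time_in_hours = 16.65 / 1.5818 hr
Speed = 10.5258 km/h

5.7003 min/km, 10.5258 km/h


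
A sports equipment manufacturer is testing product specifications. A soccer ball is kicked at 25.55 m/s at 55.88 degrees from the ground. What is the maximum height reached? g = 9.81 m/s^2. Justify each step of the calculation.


H = (v*sin(theta))^2 / (2*g)
vy = v*sin(theta) = 25.55 * sin(55.88 deg) = 21.1519 m/s
H = vy^2 / (2*g) = 447.4046 / (2*9.81)
H = 447.4046 / 19.62 = 22.8035 m

22.8035 m
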